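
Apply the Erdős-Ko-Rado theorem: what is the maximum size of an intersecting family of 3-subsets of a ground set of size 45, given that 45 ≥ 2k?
max |F| = C(44, 2) = 946

Erdős-Ko-Rado (1961): when n ≥ 2k, max |F| = C(n−1, k−1). The bound is attained by the star {A : i ∈ A} for any fixed i ∈ [n]. Here C(45−1, 3−1) = C(44, 2) = 946.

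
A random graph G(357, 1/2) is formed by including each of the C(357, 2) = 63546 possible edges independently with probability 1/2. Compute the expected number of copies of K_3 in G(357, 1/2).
E[# K_3] = C(357, 3) · (1/2)^C(3, 2) = 7519610 / 2^3 = 3759805/4 = 939951.25

For each 3-subset S of vertices (there are C(357, 3) = 7519610 such S), let X_S = 1 if S induces a K_3 (all C(3, 2) = 3 edges present). Then P(X_S = 1) = (1/2)^3 = 1/8. By linearity of expectation, E[# K_3] = C(357, 3) · (1/2)^3 = 7519610 / 8 = 3759805/4 = 939951.25.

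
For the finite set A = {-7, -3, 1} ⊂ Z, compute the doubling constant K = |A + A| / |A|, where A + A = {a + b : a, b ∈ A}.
K = |A + A| / |A| = 5/3

Enumerate A + A = {a + b : a, b ∈ A}. With |A| = 3, there are |A|^2 = 9 ordered sum pairs; collecting distinct values, A + A = {-14, -10, -6, -2, 2}, so |A + A| = 5. Thus K = 5/3. Here |A + A| = 2|A| − 1 = 5, the minimum possible — so K = 5/3 is minimal, which holds iff A is an arithmetic progression.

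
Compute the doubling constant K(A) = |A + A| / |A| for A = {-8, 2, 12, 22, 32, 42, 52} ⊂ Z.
K = |A + A| / |A| = 13/7

Enumerate A + A = {a + b : a, b ∈ A}. With |A| = 7, there are |A|^2 = 49 ordered sum pairs; collecting distinct values, A + A = {-16, -6, 4, 14, 24, 34, 44, 54, 64, 74, 84, 94, 104}, so |A + A| = 13. Thus K = 13/7. Here |A + A| = 2|A| − 1 = 13, the minimum possible — so K = 13/7 is minimal, which holds iff A is an arithmetic progression.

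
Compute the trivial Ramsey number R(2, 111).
R(2, 111) = 111

R(2, k) = k for all k ≥ 2: in a 2-colouring of K_k, either some edge is red (a red K_2) or all edges are blue (a blue K_k). And K_{110} coloured all-blue has no blue K_111, so R(2, 111) > 110. Hence R(2, 111) = 111.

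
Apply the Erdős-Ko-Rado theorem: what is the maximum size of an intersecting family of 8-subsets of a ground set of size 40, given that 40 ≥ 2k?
max |F| = C(39, 7) = 15380937

Erdős-Ko-Rado (1961): when n ≥ 2k, max |F| = C(n−1, k−1). The bound is attained by the star {A : i ∈ A} for any fixed i ∈ [n]. Here C(40−1, 8−1) = C(39, 7) = 15380937.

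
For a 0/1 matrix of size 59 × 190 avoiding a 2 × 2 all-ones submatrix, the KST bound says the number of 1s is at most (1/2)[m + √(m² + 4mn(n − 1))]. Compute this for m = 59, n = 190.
z(59, 190; 2, 2) ≤ (1/2)[59 + √(59² + 4·59·190·189)] = (1/2)[59 + √8478241] = 1485.371

Kővári–Sós–Turán: let r_1, ..., r_59 be the row sums and z = Σ r_i the total number of 1s. Each pair of columns can share at most one row with both entries 1 (else a 2×2 all-ones block appears), so Σ_i C(r_i, 2) ≤ C(190, 2) = 17955. By convexity Σ_i C(r_i, 2) ≥ 59·C(z/59, 2) = z(z − 59)/(2·59), giving z² − 59z − 59·190·189 ≤ 0 and hence z ≤ (1/2)[59 + √(3481 + 4·2118690)] = (1/2)[59 + √8478241] ≈ (1/2)(59 + 2911.7419) = 1485.371.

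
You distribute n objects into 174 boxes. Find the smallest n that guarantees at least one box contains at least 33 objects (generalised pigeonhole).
n = (33 − 1)·174 + 1 = 5569

By the generalised pigeonhole principle, to guarantee some box contains ≥ r objects we need more than (r − 1) · k objects total. Threshold: n = (r − 1) · k + 1. With r = 33 and k = 174: n = 32 · 174 + 1 = 5568 + 1 = 5569. For n = 5568 = 32 · 174, we can put exactly 32 objects in every box, avoiding 33 in any single one — so 5569 is tight.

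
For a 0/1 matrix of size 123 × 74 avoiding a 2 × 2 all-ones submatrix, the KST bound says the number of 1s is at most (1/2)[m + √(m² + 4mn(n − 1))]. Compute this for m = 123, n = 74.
z(123, 74; 2, 2) ≤ (1/2)[123 + √(123² + 4·123·74·73)] = (1/2)[123 + √2672913] = 878.9523

Kővári–Sós–Turán: let r_1, ..., r_123 be the row sums and z = Σ r_i the total number of 1s. Each pair of columns can share at most one row with both entries 1 (else a 2×2 all-ones block appears), so Σ_i C(r_i, 2) ≤ C(74, 2) = 2701. By convexity Σ_i C(r_i, 2) ≥ 123·C(z/123, 2) = z(z − 123)/(2·123), giving z² − 123z − 123·74·73 ≤ 0 and hence z ≤ (1/2)[123 + √(15129 + 4·664446)] = (1/2)[123 + √2672913] ≈ (1/2)(123 + 1634.9046) = 878.9523.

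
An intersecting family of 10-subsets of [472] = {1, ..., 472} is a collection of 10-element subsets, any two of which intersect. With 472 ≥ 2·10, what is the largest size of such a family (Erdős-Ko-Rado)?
max |F| = C(471, 9) = 2910912490952875630

Erdős-Ko-Rado (1961): when n ≥ 2k, max |F| = C(n−1, k−1). The bound is attained by the star {A : i ∈ A} for any fixed i ∈ [n]. Here C(472−1, 10−1) = C(471, 9) = 2910912490952875630.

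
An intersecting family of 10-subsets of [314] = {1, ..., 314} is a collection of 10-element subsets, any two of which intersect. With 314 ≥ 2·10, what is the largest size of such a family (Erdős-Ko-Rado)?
max |F| = C(313, 9) = 70750061022670315

The Erdős-Ko-Rado theorem states: for n ≥ 2k, an intersecting family of k-subsets of an n-element set has size at most C(n − 1, k − 1), with equality for 'star' families {A ⊆ [n] : |A| = k, i ∈ A} (fix an element i). For n = 314, k = 10: C(313, 9) = 70750061022670315.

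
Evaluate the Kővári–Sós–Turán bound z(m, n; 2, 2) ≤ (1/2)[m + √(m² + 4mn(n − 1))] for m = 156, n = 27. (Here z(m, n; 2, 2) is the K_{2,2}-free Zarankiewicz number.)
z(156, 27; 2, 2) ≤ (1/2)[156 + √(156² + 4·156·27·26)] = (1/2)[156 + √462384] = 417.9941

Kővári–Sós–Turán: let r_1, ..., r_156 be the row sums and z = Σ r_i the total number of 1s. Each pair of columns can share at most one row with both entries 1 (else a 2×2 all-ones block appears), so Σ_i C(r_i, 2) ≤ C(27, 2) = 351. By convexity Σ_i C(r_i, 2) ≥ 156·C(z/156, 2) = z(z − 156)/(2·156), giving z² − 156z − 156·27·26 ≤ 0 and hence z ≤ (1/2)[156 + √(24336 + 4·109512)] = (1/2)[156 + √462384] ≈ (1/2)(156 + 679.9882) = 417.9941.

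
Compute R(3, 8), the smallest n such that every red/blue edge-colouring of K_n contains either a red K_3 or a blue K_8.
R(3, 8) = 28

Lower bound: an explicit 2-colouring of K_{27} (typically a Paley-type or other structured construction) avoids a red K_3 and a blue K_8, showing R(3, 8) > 27.
Upper bound: the simple Erdős–Szekeres recurrence only gives R(3, 8) ≤ 31; the tight bound R(3, 8) ≤ 28 requires a sharper case analysis (or computer search) of 2-colourings of K_{28}.
Hence R(3, 8) = 28.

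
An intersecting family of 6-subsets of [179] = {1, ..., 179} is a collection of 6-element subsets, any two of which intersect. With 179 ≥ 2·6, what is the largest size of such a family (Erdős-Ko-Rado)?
max |F| = C(178, 5) = 1407057960

Erdős-Ko-Rado (1961): when n ≥ 2k, max |F| = C(n−1, k−1). The bound is attained by the star {A : i ∈ A} for any fixed i ∈ [n]. Here C(179−1, 6−1) = C(178, 5) = 1407057960.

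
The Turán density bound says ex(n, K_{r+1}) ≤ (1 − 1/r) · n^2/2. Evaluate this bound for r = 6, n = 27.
Turán density bound = (5/6) · 27^2/2 = 1215/4 ≈ 303.75

Turán's theorem: ex(n, K_{r+1}) is achieved by the complete r-partite Turán graph T(n, r) with parts as balanced as possible, and is at most (1 − 1/r) · n^2/2. For r = 6, n = 27: the density bound is (5/6) · 729/2 = 1215/4 ≈ 303.75. The integer-valued extremum is e(T(27, 6)) = 303, which is strictly less than the density bound 1215/4 since 6 ∤ 27 (the parts of T(27, 6) cannot all be equal).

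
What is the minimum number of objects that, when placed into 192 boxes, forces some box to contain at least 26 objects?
n = (26 − 1)·192 + 1 = 4801

By the generalised pigeonhole principle, to guarantee some box contains ≥ r objects we need more than (r − 1) · k objects total. Threshold: n = (r − 1) · k + 1. With r = 26 and k = 192: n = 25 · 192 + 1 = 4800 + 1 = 4801. For n = 4800 = 25 · 192, we can put exactly 25 objects in every box, avoiding 26 in any single one — so 4801 is tight.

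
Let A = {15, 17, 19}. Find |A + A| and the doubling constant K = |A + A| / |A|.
K = |A + A| / |A| = 5/3

Enumerate A + A = {a + b : a, b ∈ A}. With |A| = 3, there are |A|^2 = 9 ordered sum pairs; collecting distinct values, A + A = {30, 32, 34, 36, 38}, so |A + A| = 5. Thus K = 5/3. Here |A + A| = 2|A| − 1 = 5, the minimum possible — so K = 5/3 is minimal, which holds iff A is an arithmetic progression.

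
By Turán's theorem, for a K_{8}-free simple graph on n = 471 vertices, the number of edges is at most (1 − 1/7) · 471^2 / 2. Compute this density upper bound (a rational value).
Turán density bound = (6/7) · 471^2/2 = 665523/7 ≈ 95074.7143

Turán's theorem: ex(n, K_{r+1}) is achieved by the complete r-partite Turán graph T(n, r) with parts as balanced as possible, and is at most (1 − 1/r) · n^2/2. For r = 7, n = 471: the density bound is (6/7) · 221841/2 = 665523/7 ≈ 95074.7143. The integer-valued extremum is e(T(471, 7)) = 95074, which is strictly less than the density bound 665523/7 since 7 ∤ 471 (the parts of T(471, 7) cannot all be equal).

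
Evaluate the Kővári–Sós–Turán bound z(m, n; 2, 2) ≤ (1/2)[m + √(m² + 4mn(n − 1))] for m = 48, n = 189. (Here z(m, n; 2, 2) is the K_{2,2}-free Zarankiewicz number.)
z(48, 189; 2, 2) ≤ (1/2)[48 + √(48² + 4·48·189·188)] = (1/2)[48 + √6824448] = 1330.1822

Kővári–Sós–Turán: let r_1, ..., r_48 be the row sums and z = Σ r_i the total number of 1s. Each pair of columns can share at most one row with both entries 1 (else a 2×2 all-ones block appears), so Σ_i C(r_i, 2) ≤ C(189, 2) = 17766. By convexity Σ_i C(r_i, 2) ≥ 48·C(z/48, 2) = z(z − 48)/(2·48), giving z² − 48z − 48·189·188 ≤ 0 and hence z ≤ (1/2)[48 + √(2304 + 4·1705536)] = (1/2)[48 + √6824448] ≈ (1/2)(48 + 2612.3644) = 1330.1822.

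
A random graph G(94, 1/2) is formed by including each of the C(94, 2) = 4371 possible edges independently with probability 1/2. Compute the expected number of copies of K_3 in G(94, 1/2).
E[# K_3] = C(94, 3) · (1/2)^C(3, 2) = 134044 / 2^3 = 33511/2 = 16755.5

For each 3-subset S of vertices (there are C(94, 3) = 134044 such S), let X_S = 1 if S induces a K_3 (all C(3, 2) = 3 edges present). Then P(X_S = 1) = (1/2)^3 = 1/8. By linearity of expectation, E[# K_3] = C(94, 3) · (1/2)^3 = 134044 / 8 = 33511/2 = 16755.5.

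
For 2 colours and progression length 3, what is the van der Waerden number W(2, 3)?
W(2, 3) = 9

Lower bound: the 2-colouring RRBBRRBB of {1, ..., 8} (R at positions {1, 2, 5, 6}, B at {3, 4, 7, 8}) contains no monochromatic 3-term AP, so W(2, 3) > 8. Upper bound: a case analysis on any 2-colouring of {1, ..., 9} forces such an AP. Hence W(2, 3) = 9.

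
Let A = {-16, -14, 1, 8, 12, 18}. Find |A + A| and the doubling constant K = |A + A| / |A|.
K = |A + A| / |A| = 20/6 = 10/3

Enumerate A + A = {a + b : a, b ∈ A}. With |A| = 6, there are |A|^2 = 36 ordered sum pairs; collecting distinct values, A + A = {-32, -30, -28, -15, -13, -8, -6, -4, -2, 2, 4, 9, 13, 16, 19, 20, 24, 26, 30, 36}, so |A + A| = 20. Thus K = 20/6 = 10/3. For comparison, the minimum possible |A + A| over all 6-element sets is 2·6 − 1 = 11 (so min K = 11/6), attained only by arithmetic progressions.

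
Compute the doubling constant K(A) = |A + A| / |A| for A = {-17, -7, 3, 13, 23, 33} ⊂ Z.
K = |A + A| / |A| = 11/6

Enumerate A + A = {a + b : a, b ∈ A}. With |A| = 6, there are |A|^2 = 36 ordered sum pairs; collecting distinct values, A + A = {-34, -24, -14, -4, 6, 16, 26, 36, 46, 56, 66}, so |A + A| = 11. Thus K = 11/6. Here |A + A| = 2|A| − 1 = 11, the minimum possible — so K = 11/6 is minimal, which holds iff A is an arithmetic progression.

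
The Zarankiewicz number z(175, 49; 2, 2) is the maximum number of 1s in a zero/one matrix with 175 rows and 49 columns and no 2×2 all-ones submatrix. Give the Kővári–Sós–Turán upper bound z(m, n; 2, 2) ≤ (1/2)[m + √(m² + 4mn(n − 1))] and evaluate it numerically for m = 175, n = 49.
z(175, 49; 2, 2) ≤ (1/2)[175 + √(175² + 4·175·49·48)] = (1/2)[175 + √1677025] = 735

Kővári–Sós–Turán: let r_1, ..., r_175 be the row sums and z = Σ r_i the total number of 1s. Each pair of columns can share at most one row with both entries 1 (else a 2×2 all-ones block appears), so Σ_i C(r_i, 2) ≤ C(49, 2) = 1176. By convexity Σ_i C(r_i, 2) ≥ 175·C(z/175, 2) = z(z − 175)/(2·175), giving z² − 175z − 175·49·48 ≤ 0 and hence z ≤ (1/2)[175 + √(30625 + 4·411600)] = (1/2)[175 + √1677025] ≈ (1/2)(175 + 1295) = 735.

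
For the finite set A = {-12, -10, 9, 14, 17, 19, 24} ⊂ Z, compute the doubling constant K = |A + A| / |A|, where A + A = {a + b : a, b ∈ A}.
K = |A + A| / |A| = 24/7

Enumerate A + A = {a + b : a, b ∈ A}. With |A| = 7, there are |A|^2 = 49 ordered sum pairs; collecting distinct values, A + A = {-24, -22, -20, -3, -1, 2, 4, 5, 7, 9, 12, 14, 18, 23, 26, 28, 31, 33, 34, 36, 38, 41, 43, 48}, so |A + A| = 24. Thus K = 24/7. For comparison, the minimum possible |A + A| over all 7-element sets is 2·7 − 1 = 13 (so min K = 13/7), attained only by arithmetic progressions.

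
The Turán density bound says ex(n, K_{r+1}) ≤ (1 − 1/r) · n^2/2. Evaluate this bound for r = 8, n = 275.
Turán density bound = (7/8) · 275^2/2 = 529375/16 ≈ 33085.9375

Turán's theorem: ex(n, K_{r+1}) is achieved by the complete r-partite Turán graph T(n, r) with parts as balanced as possible, and is at most (1 − 1/r) · n^2/2. For r = 8, n = 275: the density bound is (7/8) · 75625/2 = 529375/16 ≈ 33085.9375. The integer-valued extremum is e(T(275, 8)) = 33085, which is strictly less than the density bound 529375/16 since 8 ∤ 275 (the parts of T(275, 8) cannot all be equal).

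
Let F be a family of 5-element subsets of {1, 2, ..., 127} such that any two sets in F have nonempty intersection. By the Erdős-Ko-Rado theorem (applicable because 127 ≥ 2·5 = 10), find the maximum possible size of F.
max |F| = C(126, 4) = 10009125

The Erdős-Ko-Rado theorem states: for n ≥ 2k, an intersecting family of k-subsets of an n-element set has size at most C(n − 1, k − 1), with equality for 'star' families {A ⊆ [n] : |A| = k, i ∈ A} (fix an element i). For n = 127, k = 5: C(126, 4) = 10009125.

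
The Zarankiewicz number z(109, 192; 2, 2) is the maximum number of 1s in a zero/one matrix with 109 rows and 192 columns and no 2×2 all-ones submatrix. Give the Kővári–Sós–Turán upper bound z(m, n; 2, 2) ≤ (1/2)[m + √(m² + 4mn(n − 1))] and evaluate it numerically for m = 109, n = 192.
z(109, 192; 2, 2) ≤ (1/2)[109 + √(109² + 4·109·192·191)] = (1/2)[109 + √16000873] = 2054.5546

Kővári–Sós–Turán: let r_1, ..., r_109 be the row sums and z = Σ r_i the total number of 1s. Each pair of columns can share at most one row with both entries 1 (else a 2×2 all-ones block appears), so Σ_i C(r_i, 2) ≤ C(192, 2) = 18336. By convexity Σ_i C(r_i, 2) ≥ 109·C(z/109, 2) = z(z − 109)/(2·109), giving z² − 109z − 109·192·191 ≤ 0 and hence z ≤ (1/2)[109 + √(11881 + 4·3997248)] = (1/2)[109 + √16000873] ≈ (1/2)(109 + 4000.1091) = 2054.5546.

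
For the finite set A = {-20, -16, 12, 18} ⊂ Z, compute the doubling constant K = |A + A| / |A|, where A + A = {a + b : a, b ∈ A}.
K = |A + A| / |A| = 10/4 = 5/2

Enumerate A + A = {a + b : a, b ∈ A}. With |A| = 4, there are |A|^2 = 16 ordered sum pairs; collecting distinct values, A + A = {-40, -36, -32, -8, -4, -2, 2, 24, 30, 36}, so |A + A| = 10. Thus K = 10/4 = 5/2. For comparison, the minimum possible |A + A| over all 4-element sets is 2·4 − 1 = 7 (so min K = 7/4), attained only by arithmetic progressions.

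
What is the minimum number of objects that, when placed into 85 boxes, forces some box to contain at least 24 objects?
n = (24 − 1)·85 + 1 = 1956

By the generalised pigeonhole principle, to guarantee some box contains ≥ r objects we need more than (r − 1) · k objects total. Threshold: n = (r − 1) · k + 1. With r = 24 and k = 85: n = 23 · 85 + 1 = 1955 + 1 = 1956. For n = 1955 = 23 · 85, we can put exactly 23 objects in every box, avoiding 24 in any single one — so 1956 is tight.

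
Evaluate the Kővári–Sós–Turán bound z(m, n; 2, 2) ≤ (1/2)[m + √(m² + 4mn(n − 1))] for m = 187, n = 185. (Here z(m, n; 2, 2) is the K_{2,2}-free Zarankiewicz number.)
z(187, 185; 2, 2) ≤ (1/2)[187 + √(187² + 4·187·185·184)] = (1/2)[187 + √25496889] = 2618.2222

Kővári–Sós–Turán: let r_1, ..., r_187 be the row sums and z = Σ r_i the total number of 1s. Each pair of columns can share at most one row with both entries 1 (else a 2×2 all-ones block appears), so Σ_i C(r_i, 2) ≤ C(185, 2) = 17020. By convexity Σ_i C(r_i, 2) ≥ 187·C(z/187, 2) = z(z − 187)/(2·187), giving z² − 187z − 187·185·184 ≤ 0 and hence z ≤ (1/2)[187 + √(34969 + 4·6365480)] = (1/2)[187 + √25496889] ≈ (1/2)(187 + 5049.4444) = 2618.2222.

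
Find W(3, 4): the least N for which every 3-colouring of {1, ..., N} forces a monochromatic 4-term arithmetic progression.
W(3, 4) = 293

W(3, 4) = 293. The lower bound W(3, 4) > 292 comes from an explicit good 3-colouring of [1, 292]; the upper bound W(3, 4) ≤ 293 was verified by exhaustive search over 3-colourings of [1, 293].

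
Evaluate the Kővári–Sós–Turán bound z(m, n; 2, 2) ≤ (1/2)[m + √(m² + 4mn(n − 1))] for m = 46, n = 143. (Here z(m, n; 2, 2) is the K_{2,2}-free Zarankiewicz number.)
z(46, 143; 2, 2) ≤ (1/2)[46 + √(46² + 4·46·143·142)] = (1/2)[46 + √3738420] = 989.7497

Kővári–Sós–Turán: let r_1, ..., r_46 be the row sums and z = Σ r_i the total number of 1s. Each pair of columns can share at most one row with both entries 1 (else a 2×2 all-ones block appears), so Σ_i C(r_i, 2) ≤ C(143, 2) = 10153. By convexity Σ_i C(r_i, 2) ≥ 46·C(z/46, 2) = z(z − 46)/(2·46), giving z² − 46z − 46·143·142 ≤ 0 and hence z ≤ (1/2)[46 + √(2116 + 4·934076)] = (1/2)[46 + √3738420] ≈ (1/2)(46 + 1933.4994) = 989.7497.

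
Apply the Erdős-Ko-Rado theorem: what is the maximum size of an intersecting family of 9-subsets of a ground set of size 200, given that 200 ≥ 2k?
max |F| = C(199, 8) = 52895036330136

The Erdős-Ko-Rado theorem states: for n ≥ 2k, an intersecting family of k-subsets of an n-element set has size at most C(n − 1, k − 1), with equality for 'star' families {A ⊆ [n] : |A| = k, i ∈ A} (fix an element i). For n = 200, k = 9: C(199, 8) = 52895036330136.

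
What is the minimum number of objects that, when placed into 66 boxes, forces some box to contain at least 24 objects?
n = (24 − 1)·66 + 1 = 1519

By the generalised pigeonhole principle, to guarantee some box contains ≥ r objects we need more than (r − 1) · k objects total. Threshold: n = (r − 1) · k + 1. With r = 24 and k = 66: n = 23 · 66 + 1 = 1518 + 1 = 1519. For n = 1518 = 23 · 66, we can put exactly 23 objects in every box, avoiding 24 in any single one — so 1519 is tight.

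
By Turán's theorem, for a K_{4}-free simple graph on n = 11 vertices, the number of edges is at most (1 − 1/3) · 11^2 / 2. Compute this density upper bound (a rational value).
Turán density bound = (2/3) · 11^2/2 = 121/3 ≈ 40.3333

Turán's theorem: ex(n, K_{r+1}) is achieved by the complete r-partite Turán graph T(n, r) with parts as balanced as possible, and is at most (1 − 1/r) · n^2/2. For r = 3, n = 11: the density bound is (2/3) · 121/2 = 121/3 ≈ 40.3333. The integer-valued extremum is e(T(11, 3)) = 40, which is strictly less than the density bound 121/3 since 3 ∤ 11 (the parts of T(11, 3) cannot all be equal).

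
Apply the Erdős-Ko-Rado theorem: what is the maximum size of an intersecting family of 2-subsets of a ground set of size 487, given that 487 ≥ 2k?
max |F| = C(486, 1) = 486

The Erdős-Ko-Rado theorem states: for n ≥ 2k, an intersecting family of k-subsets of an n-element set has size at most C(n − 1, k − 1), with equality for 'star' families {A ⊆ [n] : |A| = k, i ∈ A} (fix an element i). For n = 487, k = 2: C(486, 1) = 486.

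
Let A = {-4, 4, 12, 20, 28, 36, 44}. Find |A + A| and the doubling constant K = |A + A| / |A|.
K = |A + A| / |A| = 13/7

Enumerate A + A = {a + b : a, b ∈ A}. With |A| = 7, there are |A|^2 = 49 ordered sum pairs; collecting distinct values, A + A = {-8, 0, 8, 16, 24, 32, 40, 48, 56, 64, 72, 80, 88}, so |A + A| = 13. Thus K = 13/7. Here |A + A| = 2|A| − 1 = 13, the minimum possible — so K = 13/7 is minimal, which holds iff A is an arithmetic progression.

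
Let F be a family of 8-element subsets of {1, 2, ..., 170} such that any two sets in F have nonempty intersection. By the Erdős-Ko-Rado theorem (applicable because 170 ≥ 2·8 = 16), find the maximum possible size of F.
max |F| = C(169, 7) = 688819456468

Erdős-Ko-Rado (1961): when n ≥ 2k, max |F| = C(n−1, k−1). The bound is attained by the star {A : i ∈ A} for any fixed i ∈ [n]. Here C(170−1, 8−1) = C(169, 7) = 688819456468.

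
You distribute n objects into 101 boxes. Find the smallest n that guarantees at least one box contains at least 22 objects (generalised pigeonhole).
n = (22 − 1)·101 + 1 = 2122

By the generalised pigeonhole principle, to guarantee some box contains ≥ r objects we need more than (r − 1) · k objects total. Threshold: n = (r − 1) · k + 1. With r = 22 and k = 101: n = 21 · 101 + 1 = 2121 + 1 = 2122. For n = 2121 = 21 · 101, we can put exactly 21 objects in every box, avoiding 22 in any single one — so 2122 is tight.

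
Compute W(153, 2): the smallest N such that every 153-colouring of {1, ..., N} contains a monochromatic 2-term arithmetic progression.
W(153, 2) = 153 + 1 = 154

A 2-term AP is any pair of integers, so a monochromatic 2-AP exists iff some colour is used at least twice. With 153 colours, the colouring i ↦ i on {1, ..., 153} uses each colour once, avoiding any monochromatic pair, so W(153, 2) > 153. For {1, ..., 154}, pigeonhole forces two integers of the same colour, which form a monochromatic 2-AP. Hence W(153, 2) = 154.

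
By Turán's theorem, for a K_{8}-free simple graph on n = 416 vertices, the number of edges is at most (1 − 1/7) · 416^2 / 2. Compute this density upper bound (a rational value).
Turán density bound = (6/7) · 416^2/2 = 519168/7 ≈ 74166.8571

Turán's theorem: ex(n, K_{r+1}) is achieved by the complete r-partite Turán graph T(n, r) with parts as balanced as possible, and is at most (1 − 1/r) · n^2/2. For r = 7, n = 416: the density bound is (6/7) · 173056/2 = 519168/7 ≈ 74166.8571. The integer-valued extremum is e(T(416, 7)) = 74166, which is strictly less than the density bound 519168/7 since 7 ∤ 416 (the parts of T(416, 7) cannot all be equal).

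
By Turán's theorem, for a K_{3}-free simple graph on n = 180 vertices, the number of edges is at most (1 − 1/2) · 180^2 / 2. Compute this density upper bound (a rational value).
Turán density bound = (1/2) · 180^2/2 = 8100

Turán's theorem: ex(n, K_{r+1}) is achieved by the complete r-partite Turán graph T(n, r) with parts as balanced as possible, and is at most (1 − 1/r) · n^2/2. For r = 2, n = 180: the density bound is (1/2) · 32400/2 = 8100. Since 2 ∣ 180, the Turán graph T(180, 2) has parts of equal size 90, and its edge count e(T(180, 2)) = 8100 attains the density bound exactly.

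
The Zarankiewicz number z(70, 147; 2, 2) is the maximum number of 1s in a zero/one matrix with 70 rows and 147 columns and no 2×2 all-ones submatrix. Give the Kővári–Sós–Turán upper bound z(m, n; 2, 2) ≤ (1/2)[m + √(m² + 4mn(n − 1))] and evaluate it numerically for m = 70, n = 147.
z(70, 147; 2, 2) ≤ (1/2)[70 + √(70² + 4·70·147·146)] = (1/2)[70 + √6014260] = 1261.1994

Kővári–Sós–Turán: let r_1, ..., r_70 be the row sums and z = Σ r_i the total number of 1s. Each pair of columns can share at most one row with both entries 1 (else a 2×2 all-ones block appears), so Σ_i C(r_i, 2) ≤ C(147, 2) = 10731. By convexity Σ_i C(r_i, 2) ≥ 70·C(z/70, 2) = z(z − 70)/(2·70), giving z² − 70z − 70·147·146 ≤ 0 and hence z ≤ (1/2)[70 + √(4900 + 4·1502340)] = (1/2)[70 + √6014260] ≈ (1/2)(70 + 2452.3988) = 1261.1994.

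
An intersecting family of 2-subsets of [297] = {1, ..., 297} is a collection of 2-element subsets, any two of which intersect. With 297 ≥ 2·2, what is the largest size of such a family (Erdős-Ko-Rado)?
max |F| = C(296, 1) = 296

Erdős-Ko-Rado (1961): when n ≥ 2k, max |F| = C(n−1, k−1). The bound is attained by the star {A : i ∈ A} for any fixed i ∈ [n]. Here C(297−1, 2−1) = C(296, 1) = 296.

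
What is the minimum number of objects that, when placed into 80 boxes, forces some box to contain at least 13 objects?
n = (13 − 1)·80 + 1 = 961

By the generalised pigeonhole principle, to guarantee some box contains ≥ r objects we need more than (r − 1) · k objects total. Threshold: n = (r − 1) · k + 1. With r = 13 and k = 80: n = 12 · 80 + 1 = 960 + 1 = 961. For n = 960 = 12 · 80, we can put exactly 12 objects in every box, avoiding 13 in any single one — so 961 is tight.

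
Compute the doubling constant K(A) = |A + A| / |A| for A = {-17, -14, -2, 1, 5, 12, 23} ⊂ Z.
K = |A + A| / |A| = 24/7

Enumerate A + A = {a + b : a, b ∈ A}. With |A| = 7, there are |A|^2 = 49 ordered sum pairs; collecting distinct values, A + A = {-34, -31, -28, -19, -16, -13, -12, -9, -5, -4, -2, -1, 2, 3, 6, 9, 10, 13, 17, 21, 24, 28, 35, 46}, so |A + A| = 24. Thus K = 24/7. For comparison, the minimum possible |A + A| over all 7-element sets is 2·7 − 1 = 13 (so min K = 13/7), attained only by arithmetic progressions.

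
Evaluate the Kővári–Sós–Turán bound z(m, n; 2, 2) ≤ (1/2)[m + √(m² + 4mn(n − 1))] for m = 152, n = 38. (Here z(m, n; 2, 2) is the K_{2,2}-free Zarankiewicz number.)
z(152, 38; 2, 2) ≤ (1/2)[152 + √(152² + 4·152·38·37)] = (1/2)[152 + √877952] = 544.4955

Kővári–Sós–Turán: let r_1, ..., r_152 be the row sums and z = Σ r_i the total number of 1s. Each pair of columns can share at most one row with both entries 1 (else a 2×2 all-ones block appears), so Σ_i C(r_i, 2) ≤ C(38, 2) = 703. By convexity Σ_i C(r_i, 2) ≥ 152·C(z/152, 2) = z(z − 152)/(2·152), giving z² − 152z − 152·38·37 ≤ 0 and hence z ≤ (1/2)[152 + √(23104 + 4·213712)] = (1/2)[152 + √877952] ≈ (1/2)(152 + 936.9909) = 544.4955.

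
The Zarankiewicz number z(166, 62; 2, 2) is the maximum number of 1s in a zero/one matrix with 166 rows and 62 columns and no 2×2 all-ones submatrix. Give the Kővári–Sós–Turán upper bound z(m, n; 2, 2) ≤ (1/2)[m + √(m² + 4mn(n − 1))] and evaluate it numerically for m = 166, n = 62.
z(166, 62; 2, 2) ≤ (1/2)[166 + √(166² + 4·166·62·61)] = (1/2)[166 + √2538804] = 879.6812

Kővári–Sós–Turán: let r_1, ..., r_166 be the row sums and z = Σ r_i the total number of 1s. Each pair of columns can share at most one row with both entries 1 (else a 2×2 all-ones block appears), so Σ_i C(r_i, 2) ≤ C(62, 2) = 1891. By convexity Σ_i C(r_i, 2) ≥ 166·C(z/166, 2) = z(z − 166)/(2·166), giving z² − 166z − 166·62·61 ≤ 0 and hence z ≤ (1/2)[166 + √(27556 + 4·627812)] = (1/2)[166 + √2538804] ≈ (1/2)(166 + 1593.3625) = 879.6812.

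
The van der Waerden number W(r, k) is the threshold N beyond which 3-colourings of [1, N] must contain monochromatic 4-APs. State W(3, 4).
W(3, 4) = 293

W(3, 4) = 293. The lower bound W(3, 4) > 292 comes from an explicit good 3-colouring of [1, 292]; the upper bound W(3, 4) ≤ 293 was verified by exhaustive search over 3-colourings of [1, 293].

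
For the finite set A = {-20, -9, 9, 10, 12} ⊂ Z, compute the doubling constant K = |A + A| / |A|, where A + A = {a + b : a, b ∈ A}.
K = |A + A| / |A| = 15/5 = 3

Enumerate A + A = {a + b : a, b ∈ A}. With |A| = 5, there are |A|^2 = 25 ordered sum pairs; collecting distinct values, A + A = {-40, -29, -18, -11, -10, -8, 0, 1, 3, 18, 19, 20, 21, 22, 24}, so |A + A| = 15. Thus K = 15/5 = 3. For comparison, the minimum possible |A + A| over all 5-element sets is 2·5 − 1 = 9 (so min K = 9/5), attained only by arithmetic progressions.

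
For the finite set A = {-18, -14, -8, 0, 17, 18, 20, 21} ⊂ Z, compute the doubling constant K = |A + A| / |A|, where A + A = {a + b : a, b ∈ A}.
K = |A + A| / |A| = 33/8

Enumerate A + A = {a + b : a, b ∈ A}. With |A| = 8, there are |A|^2 = 64 ordered sum pairs; collecting distinct values, A + A = {-36, -32, -28, -26, -22, -18, -16, -14, -8, -1, 0, 2, 3, 4, 6, 7, 9, 10, 12, 13, 17, 18, 20, 21, 34, 35, 36, 37, 38, 39, 40, 41, 42}, so |A + A| = 33. Thus K = 33/8. For comparison, the minimum possible |A + A| over all 8-element sets is 2·8 − 1 = 15 (so min K = 15/8), attained only by arithmetic progressions.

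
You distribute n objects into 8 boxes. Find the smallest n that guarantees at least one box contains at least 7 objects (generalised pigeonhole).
n = (7 − 1)·8 + 1 = 49

By the generalised pigeonhole principle, to guarantee some box contains ≥ r objects we need more than (r − 1) · k objects total. Threshold: n = (r − 1) · k + 1. With r = 7 and k = 8: n = 6 · 8 + 1 = 48 + 1 = 49. For n = 48 = 6 · 8, we can put exactly 6 objects in every box, avoiding 7 in any single one — so 49 is tight.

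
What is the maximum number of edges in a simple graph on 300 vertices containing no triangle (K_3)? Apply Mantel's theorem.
ex(300, K_3) = ⌊300^2/4⌋ = 22500

Mantel (1907): a triangle-free graph on n vertices has at most ⌊n^2/4⌋ edges, with equality for the complete bipartite graph K_{⌊n/2⌋, ⌈n/2⌉}. For n = 300: ⌊300^2/4⌋ = ⌊90000/4⌋ = 22500. The extremal graph is K_{150, 150}, which has 150·150 = 22500 edges.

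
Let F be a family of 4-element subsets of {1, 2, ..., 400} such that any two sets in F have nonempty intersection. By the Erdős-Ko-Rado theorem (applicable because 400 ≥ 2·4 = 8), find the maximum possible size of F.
max |F| = C(399, 3) = 10507399

The Erdős-Ko-Rado theorem states: for n ≥ 2k, an intersecting family of k-subsets of an n-element set has size at most C(n − 1, k − 1), with equality for 'star' families {A ⊆ [n] : |A| = k, i ∈ A} (fix an element i). For n = 400, k = 4: C(399, 3) = 10507399.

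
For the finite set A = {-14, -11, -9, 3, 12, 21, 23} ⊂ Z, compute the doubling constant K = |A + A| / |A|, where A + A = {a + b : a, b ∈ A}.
K = |A + A| / |A| = 26/7

Enumerate A + A = {a + b : a, b ∈ A}. With |A| = 7, there are |A|^2 = 49 ordered sum pairs; collecting distinct values, A + A = {-28, -25, -23, -22, -20, -18, -11, -8, -6, -2, 1, 3, 6, 7, 9, 10, 12, 14, 15, 24, 26, 33, 35, 42, 44, 46}, so |A + A| = 26. Thus K = 26/7. For comparison, the minimum possible |A + A| over all 7-element sets is 2·7 − 1 = 13 (so min K = 13/7), attained only by arithmetic progressions.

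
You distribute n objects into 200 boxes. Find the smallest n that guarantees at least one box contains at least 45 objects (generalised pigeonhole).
n = (45 − 1)·200 + 1 = 8801

By the generalised pigeonhole principle, to guarantee some box contains ≥ r objects we need more than (r − 1) · k objects total. Threshold: n = (r − 1) · k + 1. With r = 45 and k = 200: n = 44 · 200 + 1 = 8800 + 1 = 8801. For n = 8800 = 44 · 200, we can put exactly 44 objects in every box, avoiding 45 in any single one — so 8801 is tight.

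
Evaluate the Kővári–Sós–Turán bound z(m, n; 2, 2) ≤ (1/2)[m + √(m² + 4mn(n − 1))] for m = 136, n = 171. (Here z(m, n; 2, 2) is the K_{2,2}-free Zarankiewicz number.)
z(136, 171; 2, 2) ≤ (1/2)[136 + √(136² + 4·136·171·170)] = (1/2)[136 + √15832576] = 2057.5085

Kővári–Sós–Turán: let r_1, ..., r_136 be the row sums and z = Σ r_i the total number of 1s. Each pair of columns can share at most one row with both entries 1 (else a 2×2 all-ones block appears), so Σ_i C(r_i, 2) ≤ C(171, 2) = 14535. By convexity Σ_i C(r_i, 2) ≥ 136·C(z/136, 2) = z(z − 136)/(2·136), giving z² − 136z − 136·171·170 ≤ 0 and hence z ≤ (1/2)[136 + √(18496 + 4·3953520)] = (1/2)[136 + √15832576] ≈ (1/2)(136 + 3979.017) = 2057.5085.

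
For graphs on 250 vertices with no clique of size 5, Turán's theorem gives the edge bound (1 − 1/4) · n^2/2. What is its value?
Turán density bound = (3/4) · 250^2/2 = 46875/2 ≈ 23437.5

Turán's theorem: ex(n, K_{r+1}) is achieved by the complete r-partite Turán graph T(n, r) with parts as balanced as possible, and is at most (1 − 1/r) · n^2/2. For r = 4, n = 250: the density bound is (3/4) · 62500/2 = 46875/2 ≈ 23437.5. The integer-valued extremum is e(T(250, 4)) = 23437, which is strictly less than the density bound 46875/2 since 4 ∤ 250 (the parts of T(250, 4) cannot all be equal).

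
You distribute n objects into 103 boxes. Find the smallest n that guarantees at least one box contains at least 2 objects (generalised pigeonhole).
n = (2 − 1)·103 + 1 = 104

By the generalised pigeonhole principle, to guarantee some box contains ≥ r objects we need more than (r − 1) · k objects total. Threshold: n = (r − 1) · k + 1. With r = 2 and k = 103: n = 1 · 103 + 1 = 103 + 1 = 104. For n = 103 = 1 · 103, we can put exactly 1 objects in every box, avoiding 2 in any single one — so 104 is tight.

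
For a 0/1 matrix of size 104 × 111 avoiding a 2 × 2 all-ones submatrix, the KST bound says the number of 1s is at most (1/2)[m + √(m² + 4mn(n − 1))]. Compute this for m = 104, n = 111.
z(104, 111; 2, 2) ≤ (1/2)[104 + √(104² + 4·104·111·110)] = (1/2)[104 + √5090176] = 1180.0709

Kővári–Sós–Turán: let r_1, ..., r_104 be the row sums and z = Σ r_i the total number of 1s. Each pair of columns can share at most one row with both entries 1 (else a 2×2 all-ones block appears), so Σ_i C(r_i, 2) ≤ C(111, 2) = 6105. By convexity Σ_i C(r_i, 2) ≥ 104·C(z/104, 2) = z(z − 104)/(2·104), giving z² − 104z − 104·111·110 ≤ 0 and hence z ≤ (1/2)[104 + √(10816 + 4·1269840)] = (1/2)[104 + √5090176] ≈ (1/2)(104 + 2256.1418) = 1180.0709.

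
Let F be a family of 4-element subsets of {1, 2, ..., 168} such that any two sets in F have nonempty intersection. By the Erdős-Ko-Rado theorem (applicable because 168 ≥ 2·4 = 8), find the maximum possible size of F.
max |F| = C(167, 3) = 762355

Erdős-Ko-Rado (1961): when n ≥ 2k, max |F| = C(n−1, k−1). The bound is attained by the star {A : i ∈ A} for any fixed i ∈ [n]. Here C(168−1, 4−1) = C(167, 3) = 762355.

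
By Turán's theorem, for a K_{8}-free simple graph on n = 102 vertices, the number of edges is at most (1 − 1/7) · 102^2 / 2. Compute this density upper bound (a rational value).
Turán density bound = (6/7) · 102^2/2 = 31212/7 ≈ 4458.8571

Turán's theorem: ex(n, K_{r+1}) is achieved by the complete r-partite Turán graph T(n, r) with parts as balanced as possible, and is at most (1 − 1/r) · n^2/2. For r = 7, n = 102: the density bound is (6/7) · 10404/2 = 31212/7 ≈ 4458.8571. The integer-valued extremum is e(T(102, 7)) = 4458, which is strictly less than the density bound 31212/7 since 7 ∤ 102 (the parts of T(102, 7) cannot all be equal).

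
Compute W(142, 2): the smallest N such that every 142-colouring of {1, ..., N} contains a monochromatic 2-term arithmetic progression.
W(142, 2) = 142 + 1 = 143

A 2-term AP is any pair of integers, so a monochromatic 2-AP exists iff some colour is used at least twice. With 142 colours, the colouring i ↦ i on {1, ..., 142} uses each colour once, avoiding any monochromatic pair, so W(142, 2) > 142. For {1, ..., 143}, pigeonhole forces two integers of the same colour, which form a monochromatic 2-AP. Hence W(142, 2) = 143.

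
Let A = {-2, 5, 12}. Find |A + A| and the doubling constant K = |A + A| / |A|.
K = |A + A| / |A| = 5/3

Enumerate A + A = {a + b : a, b ∈ A}. With |A| = 3, there are |A|^2 = 9 ordered sum pairs; collecting distinct values, A + A = {-4, 3, 10, 17, 24}, so |A + A| = 5. Thus K = 5/3. Here |A + A| = 2|A| − 1 = 5, the minimum possible — so K = 5/3 is minimal, which holds iff A is an arithmetic progression.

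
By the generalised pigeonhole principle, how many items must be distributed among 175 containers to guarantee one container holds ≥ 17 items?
n = (17 − 1)·175 + 1 = 2801

By the generalised pigeonhole principle, to guarantee some box contains ≥ r objects we need more than (r − 1) · k objects total. Threshold: n = (r − 1) · k + 1. With r = 17 and k = 175: n = 16 · 175 + 1 = 2800 + 1 = 2801. For n = 2800 = 16 · 175, we can put exactly 16 objects in every box, avoiding 17 in any single one — so 2801 is tight.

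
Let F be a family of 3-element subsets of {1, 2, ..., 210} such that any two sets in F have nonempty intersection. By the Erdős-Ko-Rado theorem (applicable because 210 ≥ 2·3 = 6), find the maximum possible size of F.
max |F| = C(209, 2) = 21736

Erdős-Ko-Rado (1961): when n ≥ 2k, max |F| = C(n−1, k−1). The bound is attained by the star {A : i ∈ A} for any fixed i ∈ [n]. Here C(210−1, 3−1) = C(209, 2) = 21736.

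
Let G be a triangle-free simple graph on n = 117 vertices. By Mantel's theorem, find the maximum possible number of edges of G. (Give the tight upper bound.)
ex(117, K_3) = ⌊117^2/4⌋ = 3422

Mantel (1907): a triangle-free graph on n vertices has at most ⌊n^2/4⌋ edges, with equality for the complete bipartite graph K_{⌊n/2⌋, ⌈n/2⌉}. For n = 117: ⌊117^2/4⌋ = ⌊13689/4⌋ = 3422. The extremal graph is K_{58, 59}, which has 58·59 = 3422 edges.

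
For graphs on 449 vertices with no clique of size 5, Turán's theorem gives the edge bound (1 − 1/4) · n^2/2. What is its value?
Turán density bound = (3/4) · 449^2/2 = 604803/8 ≈ 75600.375

Turán's theorem: ex(n, K_{r+1}) is achieved by the complete r-partite Turán graph T(n, r) with parts as balanced as possible, and is at most (1 − 1/r) · n^2/2. For r = 4, n = 449: the density bound is (3/4) · 201601/2 = 604803/8 ≈ 75600.375. The integer-valued extremum is e(T(449, 4)) = 75600, which is strictly less than the density bound 604803/8 since 4 ∤ 449 (the parts of T(449, 4) cannot all be equal).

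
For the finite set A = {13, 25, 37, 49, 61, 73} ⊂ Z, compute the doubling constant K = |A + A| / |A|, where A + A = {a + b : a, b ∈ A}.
K = |A + A| / |A| = 11/6

Enumerate A + A = {a + b : a, b ∈ A}. With |A| = 6, there are |A|^2 = 36 ordered sum pairs; collecting distinct values, A + A = {26, 38, 50, 62, 74, 86, 98, 110, 122, 134, 146}, so |A + A| = 11. Thus K = 11/6. Here |A + A| = 2|A| − 1 = 11, the minimum possible — so K = 11/6 is minimal, which holds iff A is an arithmetic progression.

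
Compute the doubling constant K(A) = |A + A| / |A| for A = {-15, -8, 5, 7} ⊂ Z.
K = |A + A| / |A| = 10/4 = 5/2

Enumerate A + A = {a + b : a, b ∈ A}. With |A| = 4, there are |A|^2 = 16 ordered sum pairs; collecting distinct values, A + A = {-30, -23, -16, -10, -8, -3, -1, 10, 12, 14}, so |A + A| = 10. Thus K = 10/4 = 5/2. For comparison, the minimum possible |A + A| over all 4-element sets is 2·4 − 1 = 7 (so min K = 7/4), attained only by arithmetic progressions.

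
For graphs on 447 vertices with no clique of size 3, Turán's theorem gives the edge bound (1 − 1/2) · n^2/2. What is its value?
Turán density bound = (1/2) · 447^2/2 = 199809/4 ≈ 49952.25

Turán's theorem: ex(n, K_{r+1}) is achieved by the complete r-partite Turán graph T(n, r) with parts as balanced as possible, and is at most (1 − 1/r) · n^2/2. For r = 2, n = 447: the density bound is (1/2) · 199809/2 = 199809/4 ≈ 49952.25. The integer-valued extremum is e(T(447, 2)) = 49952, which is strictly less than the density bound 199809/4 since 2 ∤ 447 (the parts of T(447, 2) cannot all be equal).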